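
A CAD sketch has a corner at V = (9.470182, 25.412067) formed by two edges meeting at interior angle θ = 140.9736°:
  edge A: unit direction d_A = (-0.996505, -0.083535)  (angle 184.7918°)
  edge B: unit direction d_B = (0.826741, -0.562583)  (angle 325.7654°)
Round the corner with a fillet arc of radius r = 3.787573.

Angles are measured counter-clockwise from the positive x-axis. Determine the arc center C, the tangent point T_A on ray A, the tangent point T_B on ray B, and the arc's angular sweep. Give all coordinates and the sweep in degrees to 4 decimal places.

bisector direction at 255.2786° = (-0.254119,-0.967173)
center distance |VC| = r/sin(θ/2) = 3.787573/sin(70.4868°) = 4.018370
C = V + |VC|·bis = (8.4490,21.5256)
T_A = V + ((C−V)·d_A)·d_A = V + 1.3422·d_A = (8.1326,25.2999)
T_B = V + ((C−V)·d_B)·d_B = V + 1.3422·d_B = (10.5799,24.6570)
sweep = 180° − θ = 39.0264°

center=(8.4490,21.5256) T_A=(8.1326,25.2999) T_B=(10.5799,24.6570) sweep=39.0264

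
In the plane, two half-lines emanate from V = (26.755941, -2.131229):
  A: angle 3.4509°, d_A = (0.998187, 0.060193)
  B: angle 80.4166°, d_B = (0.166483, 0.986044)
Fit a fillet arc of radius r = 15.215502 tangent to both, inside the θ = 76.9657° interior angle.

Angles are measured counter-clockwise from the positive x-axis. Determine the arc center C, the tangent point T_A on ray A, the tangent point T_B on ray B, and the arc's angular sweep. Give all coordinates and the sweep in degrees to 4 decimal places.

center=(44.9456,14.2088) T_A=(45.8615,-0.9791) T_B=(29.9425,16.7419) sweep=103.0343

bisector direction at 41.9337° = (0.743918,0.668271)
center distance |VC| = r/sin(θ/2) = 15.215502/sin(38.4828°) = 24.451201
C = V + |VC|·bis = (44.9456,14.2088)
T_A = V + ((C−V)·d_A)·d_A = V + 19.1403·d_A = (45.8615,-0.9791)
T_B = V + ((C−V)·d_B)·d_B = V + 19.1403·d_B = (29.9425,16.7419)
sweep = 180° − θ = 103.0343°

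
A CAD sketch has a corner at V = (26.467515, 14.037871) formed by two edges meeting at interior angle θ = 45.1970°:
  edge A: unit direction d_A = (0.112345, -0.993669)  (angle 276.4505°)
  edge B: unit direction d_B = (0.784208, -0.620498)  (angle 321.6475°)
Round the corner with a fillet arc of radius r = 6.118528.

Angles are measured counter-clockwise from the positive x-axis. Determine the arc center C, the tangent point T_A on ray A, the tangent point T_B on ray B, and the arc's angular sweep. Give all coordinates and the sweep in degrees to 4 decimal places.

center=(34.1988,0.1184) T_A=(28.1190,-0.5690) T_B=(37.9953,4.9166) sweep=134.8030

bisector direction at 299.0490° = (0.485557,-0.874205)
center distance |VC| = r/sin(θ/2) = 6.118528/sin(22.5985°) = 15.922423
C = V + |VC|·bis = (34.1988,0.1184)
T_A = V + ((C−V)·d_A)·d_A = V + 14.6999·d_A = (28.1190,-0.5690)
T_B = V + ((C−V)·d_B)·d_B = V + 14.6999·d_B = (37.9953,4.9166)
sweep = 180° − θ = 134.8030°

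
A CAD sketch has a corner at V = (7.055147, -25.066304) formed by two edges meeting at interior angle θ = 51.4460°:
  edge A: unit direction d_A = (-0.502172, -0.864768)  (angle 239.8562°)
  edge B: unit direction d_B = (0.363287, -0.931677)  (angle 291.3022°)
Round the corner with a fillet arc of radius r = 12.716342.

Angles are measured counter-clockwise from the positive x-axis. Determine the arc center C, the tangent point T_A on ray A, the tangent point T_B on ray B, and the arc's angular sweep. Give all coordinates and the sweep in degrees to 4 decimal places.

bisector direction at 265.5792° = (-0.077081,-0.997025)
center distance |VC| = r/sin(θ/2) = 12.716342/sin(25.7230°) = 29.298925
C = V + |VC|·bis = (4.7968,-54.2781)
T_A = V + ((C−V)·d_A)·d_A = V + 26.3955·d_A = (-6.1999,-47.8923)
T_B = V + ((C−V)·d_B)·d_B = V + 26.3955·d_B = (16.6443,-49.6584)
sweep = 180° − θ = 128.5540°

center=(4.7968,-54.2781) T_A=(-6.1999,-47.8923) T_B=(16.6443,-49.6584) sweep=128.5540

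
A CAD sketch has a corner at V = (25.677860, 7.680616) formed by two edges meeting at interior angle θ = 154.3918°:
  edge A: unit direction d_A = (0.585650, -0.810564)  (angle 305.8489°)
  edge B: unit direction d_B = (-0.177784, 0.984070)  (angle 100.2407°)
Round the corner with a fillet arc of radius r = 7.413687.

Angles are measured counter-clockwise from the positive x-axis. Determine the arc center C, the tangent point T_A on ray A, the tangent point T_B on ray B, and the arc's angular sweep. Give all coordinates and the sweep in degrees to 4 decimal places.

bisector direction at 23.0448° = (0.920199,0.391451)
center distance |VC| = r/sin(θ/2) = 7.413687/sin(77.1959°) = 7.602741
C = V + |VC|·bis = (32.6739,10.6567)
T_A = V + ((C−V)·d_A)·d_A = V + 1.6849·d_A = (26.6646,6.3149)
T_B = V + ((C−V)·d_B)·d_B = V + 1.6849·d_B = (25.3783,9.3387)
sweep = 180° − θ = 25.6082°

center=(32.6739,10.6567) T_A=(26.6646,6.3149) T_B=(25.3783,9.3387) sweep=25.6082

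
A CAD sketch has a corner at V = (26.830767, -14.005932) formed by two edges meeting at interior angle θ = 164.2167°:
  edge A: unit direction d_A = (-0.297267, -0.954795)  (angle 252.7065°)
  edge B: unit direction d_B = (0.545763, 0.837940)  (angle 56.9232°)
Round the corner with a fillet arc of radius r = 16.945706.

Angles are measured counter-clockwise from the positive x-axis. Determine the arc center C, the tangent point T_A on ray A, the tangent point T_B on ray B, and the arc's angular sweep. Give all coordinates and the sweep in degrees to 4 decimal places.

center=(42.3122,-21.2860) T_A=(26.1325,-16.2486) T_B=(28.1127,-12.0377) sweep=15.7833

bisector direction at 334.8148° = (0.904937,-0.425545)
center distance |VC| = r/sin(θ/2) = 16.945706/sin(82.1084°) = 17.107725
C = V + |VC|·bis = (42.3122,-21.2860)
T_A = V + ((C−V)·d_A)·d_A = V + 2.3489·d_A = (26.1325,-16.2486)
T_B = V + ((C−V)·d_B)·d_B = V + 2.3489·d_B = (28.1127,-12.0377)
sweep = 180° − θ = 15.7833°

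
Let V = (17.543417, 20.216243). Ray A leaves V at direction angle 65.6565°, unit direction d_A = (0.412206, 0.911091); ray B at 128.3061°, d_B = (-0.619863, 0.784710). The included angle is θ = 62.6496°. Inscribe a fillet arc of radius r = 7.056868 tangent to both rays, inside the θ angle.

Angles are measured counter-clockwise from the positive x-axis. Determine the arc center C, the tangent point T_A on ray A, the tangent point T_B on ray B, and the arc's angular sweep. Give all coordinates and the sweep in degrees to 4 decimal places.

center=(15.8936,33.6894) T_A=(22.3230,30.7805) T_B=(10.3560,29.3151) sweep=117.3504

bisector direction at 96.9813° = (-0.121545,0.992586)
center distance |VC| = r/sin(θ/2) = 7.056868/sin(31.3248°) = 13.573800
C = V + |VC|·bis = (15.8936,33.6894)
T_A = V + ((C−V)·d_A)·d_A = V + 11.5952·d_A = (22.3230,30.7805)
T_B = V + ((C−V)·d_B)·d_B = V + 11.5952·d_B = (10.3560,29.3151)
sweep = 180° − θ = 117.3504°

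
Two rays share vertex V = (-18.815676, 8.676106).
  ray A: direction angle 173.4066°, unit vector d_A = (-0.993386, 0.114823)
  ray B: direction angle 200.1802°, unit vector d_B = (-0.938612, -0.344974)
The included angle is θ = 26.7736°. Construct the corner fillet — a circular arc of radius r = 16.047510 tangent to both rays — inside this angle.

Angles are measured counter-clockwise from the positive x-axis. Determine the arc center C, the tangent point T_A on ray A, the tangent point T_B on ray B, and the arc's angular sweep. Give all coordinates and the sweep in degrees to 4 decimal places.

center=(-87.6416,0.4772) T_A=(-85.7990,16.4185) T_B=(-82.1056,-14.5852) sweep=153.2264

bisector direction at 186.7934° = (-0.992979,-0.118290)
center distance |VC| = r/sin(θ/2) = 16.047510/sin(13.3868°) = 69.312576
C = V + |VC|·bis = (-87.6416,0.4772)
T_A = V + ((C−V)·d_A)·d_A = V + 67.4293·d_A = (-85.7990,16.4185)
T_B = V + ((C−V)·d_B)·d_B = V + 67.4293·d_B = (-82.1056,-14.5852)
sweep = 180° − θ = 153.2264°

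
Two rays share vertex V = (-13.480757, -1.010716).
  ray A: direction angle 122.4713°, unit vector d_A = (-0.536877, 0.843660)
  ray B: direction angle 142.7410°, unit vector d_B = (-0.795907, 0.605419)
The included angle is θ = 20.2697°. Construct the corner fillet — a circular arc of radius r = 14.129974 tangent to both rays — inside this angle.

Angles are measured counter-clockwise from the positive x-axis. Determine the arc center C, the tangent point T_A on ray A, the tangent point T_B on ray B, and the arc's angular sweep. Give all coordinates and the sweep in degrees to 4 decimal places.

center=(-67.8400,58.0918) T_A=(-55.9191,65.6779) T_B=(-76.3946,46.8457) sweep=159.7303

bisector direction at 132.6061° = (-0.676955,0.736024)
center distance |VC| = r/sin(θ/2) = 14.129974/sin(10.1349°) = 80.299677
C = V + |VC|·bis = (-67.8400,58.0918)
T_A = V + ((C−V)·d_A)·d_A = V + 79.0467·d_A = (-55.9191,65.6779)
T_B = V + ((C−V)·d_B)·d_B = V + 79.0467·d_B = (-76.3946,46.8457)
sweep = 180° − θ = 159.7303°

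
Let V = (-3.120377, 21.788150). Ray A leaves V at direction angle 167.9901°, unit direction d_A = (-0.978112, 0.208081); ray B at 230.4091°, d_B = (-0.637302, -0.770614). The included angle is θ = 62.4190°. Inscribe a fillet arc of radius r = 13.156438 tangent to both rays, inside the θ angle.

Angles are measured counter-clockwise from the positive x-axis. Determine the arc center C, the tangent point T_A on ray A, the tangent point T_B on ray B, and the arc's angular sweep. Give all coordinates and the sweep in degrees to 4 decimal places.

bisector direction at 199.1996° = (-0.944379,-0.328860)
center distance |VC| = r/sin(θ/2) = 13.156438/sin(31.2095°) = 25.390254
C = V + |VC|·bis = (-27.0984,13.4383)
T_A = V + ((C−V)·d_A)·d_A = V + 21.7157·d_A = (-24.3608,26.3068)
T_B = V + ((C−V)·d_B)·d_B = V + 21.7157·d_B = (-16.9598,5.0537)
sweep = 180° − θ = 117.5810°

center=(-27.0984,13.4383) T_A=(-24.3608,26.3068) T_B=(-16.9598,5.0537) sweep=117.5810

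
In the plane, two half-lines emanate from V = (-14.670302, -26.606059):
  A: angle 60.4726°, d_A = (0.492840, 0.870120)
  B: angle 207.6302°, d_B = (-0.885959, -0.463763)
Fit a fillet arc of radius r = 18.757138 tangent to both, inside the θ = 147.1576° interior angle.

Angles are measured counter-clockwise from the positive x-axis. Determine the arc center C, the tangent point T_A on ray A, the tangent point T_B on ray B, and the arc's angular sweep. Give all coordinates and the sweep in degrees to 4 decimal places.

center=(-28.2668,-12.5517) T_A=(-11.9459,-21.7960) T_B=(-19.5679,-29.1698) sweep=32.8424

bisector direction at 134.0514° = (-0.695303,0.718716)
center distance |VC| = r/sin(θ/2) = 18.757138/sin(73.5788°) = 19.554789
C = V + |VC|·bis = (-28.2668,-12.5517)
T_A = V + ((C−V)·d_A)·d_A = V + 5.5281·d_A = (-11.9459,-21.7960)
T_B = V + ((C−V)·d_B)·d_B = V + 5.5281·d_B = (-19.5679,-29.1698)
sweep = 180° − θ = 32.8424°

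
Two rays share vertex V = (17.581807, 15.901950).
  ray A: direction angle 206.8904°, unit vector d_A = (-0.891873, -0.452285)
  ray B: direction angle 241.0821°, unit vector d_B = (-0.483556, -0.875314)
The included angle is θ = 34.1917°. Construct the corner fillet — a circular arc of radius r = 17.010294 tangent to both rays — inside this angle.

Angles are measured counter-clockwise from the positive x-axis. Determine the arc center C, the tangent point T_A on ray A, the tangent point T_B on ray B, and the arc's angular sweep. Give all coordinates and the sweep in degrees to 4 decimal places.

bisector direction at 223.9863° = (-0.719506,-0.694486)
center distance |VC| = r/sin(θ/2) = 17.010294/sin(17.0958°) = 57.863832
C = V + |VC|·bis = (-24.0516,-24.2837)
T_A = V + ((C−V)·d_A)·d_A = V + 55.3071·d_A = (-31.7451,-9.1126)
T_B = V + ((C−V)·d_B)·d_B = V + 55.3071·d_B = (-9.1623,-32.5091)
sweep = 180° − θ = 145.8083°

center=(-24.0516,-24.2837) T_A=(-31.7451,-9.1126) T_B=(-9.1623,-32.5091) sweep=145.8083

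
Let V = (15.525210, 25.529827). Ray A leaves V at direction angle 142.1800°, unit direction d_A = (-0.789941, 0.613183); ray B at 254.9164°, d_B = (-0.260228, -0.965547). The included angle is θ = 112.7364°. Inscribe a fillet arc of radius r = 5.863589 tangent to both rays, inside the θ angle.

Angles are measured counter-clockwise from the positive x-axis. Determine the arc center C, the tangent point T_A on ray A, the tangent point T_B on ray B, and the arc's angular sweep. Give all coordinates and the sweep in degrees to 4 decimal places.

bisector direction at 198.5482° = (-0.948056,-0.318102)
center distance |VC| = r/sin(θ/2) = 5.863589/sin(56.3682°) = 7.042386
C = V + |VC|·bis = (8.8486,23.2896)
T_A = V + ((C−V)·d_A)·d_A = V + 3.9005·d_A = (12.4441,27.9215)
T_B = V + ((C−V)·d_B)·d_B = V + 3.9005·d_B = (14.5102,21.7638)
sweep = 180° − θ = 67.2636°

center=(8.8486,23.2896) T_A=(12.4441,27.9215) T_B=(14.5102,21.7638) sweep=67.2636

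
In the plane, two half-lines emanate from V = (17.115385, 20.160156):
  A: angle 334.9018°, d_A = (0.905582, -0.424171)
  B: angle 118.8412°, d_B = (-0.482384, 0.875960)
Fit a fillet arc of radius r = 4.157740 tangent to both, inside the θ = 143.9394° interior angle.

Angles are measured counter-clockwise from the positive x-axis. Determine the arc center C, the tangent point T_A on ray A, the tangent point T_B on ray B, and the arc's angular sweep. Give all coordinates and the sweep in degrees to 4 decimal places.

bisector direction at 46.8715° = (0.683637,0.729822)
center distance |VC| = r/sin(θ/2) = 4.157740/sin(71.9697°) = 4.372458
C = V + |VC|·bis = (20.1046,23.3513)
T_A = V + ((C−V)·d_A)·d_A = V + 1.3534·d_A = (18.3410,19.5861)
T_B = V + ((C−V)·d_B)·d_B = V + 1.3534·d_B = (16.4625,21.3456)
sweep = 180° − θ = 36.0606°

center=(20.1046,23.3513) T_A=(18.3410,19.5861) T_B=(16.4625,21.3456) sweep=36.0606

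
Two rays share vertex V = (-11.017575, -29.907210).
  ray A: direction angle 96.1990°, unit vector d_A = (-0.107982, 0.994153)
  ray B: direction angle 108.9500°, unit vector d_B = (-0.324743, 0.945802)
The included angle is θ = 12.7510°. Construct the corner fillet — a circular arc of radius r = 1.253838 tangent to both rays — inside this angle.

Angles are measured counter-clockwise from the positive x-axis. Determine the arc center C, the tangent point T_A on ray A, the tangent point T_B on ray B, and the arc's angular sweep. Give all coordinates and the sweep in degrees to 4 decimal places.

bisector direction at 102.5745° = (-0.217709,0.976014)
center distance |VC| = r/sin(θ/2) = 1.253838/sin(6.3755°) = 11.291364
C = V + |VC|·bis = (-13.4758,-18.8867)
T_A = V + ((C−V)·d_A)·d_A = V + 11.2215·d_A = (-12.2293,-18.7513)
T_B = V + ((C−V)·d_B)·d_B = V + 11.2215·d_B = (-14.6617,-19.2939)
sweep = 180° − θ = 167.2490°

center=(-13.4758,-18.8867) T_A=(-12.2293,-18.7513) T_B=(-14.6617,-19.2939) sweep=167.2490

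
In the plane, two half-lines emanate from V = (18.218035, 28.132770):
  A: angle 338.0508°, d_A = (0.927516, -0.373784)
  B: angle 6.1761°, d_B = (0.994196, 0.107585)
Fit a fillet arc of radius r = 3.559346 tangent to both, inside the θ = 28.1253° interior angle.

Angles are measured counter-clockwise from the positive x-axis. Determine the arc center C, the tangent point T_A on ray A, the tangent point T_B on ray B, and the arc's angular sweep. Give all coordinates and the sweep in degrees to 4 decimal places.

center=(32.7280,26.1228) T_A=(31.3976,22.8215) T_B=(32.3451,29.6615) sweep=151.8747

bisector direction at 352.1135° = (0.990542,-0.137212)
center distance |VC| = r/sin(θ/2) = 3.559346/sin(14.0626°) = 14.648556
C = V + |VC|·bis = (32.7280,26.1228)
T_A = V + ((C−V)·d_A)·d_A = V + 14.2095·d_A = (31.3976,22.8215)
T_B = V + ((C−V)·d_B)·d_B = V + 14.2095·d_B = (32.3451,29.6615)
sweep = 180° − θ = 151.8747°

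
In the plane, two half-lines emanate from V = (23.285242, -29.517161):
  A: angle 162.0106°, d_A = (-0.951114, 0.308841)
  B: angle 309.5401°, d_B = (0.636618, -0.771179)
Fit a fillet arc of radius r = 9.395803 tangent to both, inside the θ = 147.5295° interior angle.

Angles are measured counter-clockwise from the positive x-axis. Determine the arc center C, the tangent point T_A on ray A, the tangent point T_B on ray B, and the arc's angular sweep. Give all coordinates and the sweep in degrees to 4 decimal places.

center=(17.7812,-37.6086) T_A=(20.6830,-28.6722) T_B=(25.0270,-31.6271) sweep=32.4705

bisector direction at 235.7754° = (-0.562439,-0.826839)
center distance |VC| = r/sin(θ/2) = 9.395803/sin(73.7648°) = 9.786053
C = V + |VC|·bis = (17.7812,-37.6086)
T_A = V + ((C−V)·d_A)·d_A = V + 2.7360·d_A = (20.6830,-28.6722)
T_B = V + ((C−V)·d_B)·d_B = V + 2.7360·d_B = (25.0270,-31.6271)
sweep = 180° − θ = 32.4705°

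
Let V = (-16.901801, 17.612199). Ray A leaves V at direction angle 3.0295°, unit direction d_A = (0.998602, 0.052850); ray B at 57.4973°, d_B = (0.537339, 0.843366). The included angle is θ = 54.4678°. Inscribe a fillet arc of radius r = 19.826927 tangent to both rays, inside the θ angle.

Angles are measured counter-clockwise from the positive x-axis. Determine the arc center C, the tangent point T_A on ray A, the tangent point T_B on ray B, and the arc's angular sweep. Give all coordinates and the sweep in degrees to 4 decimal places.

bisector direction at 30.2634° = (0.863718,0.503976)
center distance |VC| = r/sin(θ/2) = 19.826927/sin(27.2339°) = 43.325794
C = V + |VC|·bis = (20.5195,39.4474)
T_A = V + ((C−V)·d_A)·d_A = V + 38.5229·d_A = (21.5673,19.6481)
T_B = V + ((C−V)·d_B)·d_B = V + 38.5229·d_B = (3.7981,50.1011)
sweep = 180° − θ = 125.5322°

center=(20.5195,39.4474) T_A=(21.5673,19.6481) T_B=(3.7981,50.1011) sweep=125.5322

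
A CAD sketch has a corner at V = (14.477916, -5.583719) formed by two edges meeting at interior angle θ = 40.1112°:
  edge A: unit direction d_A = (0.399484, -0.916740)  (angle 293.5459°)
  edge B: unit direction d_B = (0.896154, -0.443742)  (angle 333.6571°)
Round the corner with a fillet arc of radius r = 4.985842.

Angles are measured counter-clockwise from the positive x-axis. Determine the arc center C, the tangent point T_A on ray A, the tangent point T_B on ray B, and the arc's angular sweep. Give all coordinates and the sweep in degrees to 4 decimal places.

center=(24.5045,-16.1121) T_A=(19.9338,-18.1039) T_B=(26.7169,-11.6440) sweep=139.8888

bisector direction at 313.6015° = (0.689639,-0.724154)
center distance |VC| = r/sin(θ/2) = 4.985842/sin(20.0556°) = 14.538871
C = V + |VC|·bis = (24.5045,-16.1121)
T_A = V + ((C−V)·d_A)·d_A = V + 13.6572·d_A = (19.9338,-18.1039)
T_B = V + ((C−V)·d_B)·d_B = V + 13.6572·d_B = (26.7169,-11.6440)
sweep = 180° − θ = 139.8888°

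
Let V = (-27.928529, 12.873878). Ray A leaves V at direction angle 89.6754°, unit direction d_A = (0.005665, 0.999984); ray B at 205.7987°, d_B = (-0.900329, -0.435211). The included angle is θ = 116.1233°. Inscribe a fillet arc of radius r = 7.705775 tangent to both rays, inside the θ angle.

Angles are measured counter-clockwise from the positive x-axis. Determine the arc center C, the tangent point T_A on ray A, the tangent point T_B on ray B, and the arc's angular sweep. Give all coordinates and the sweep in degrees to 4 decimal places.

bisector direction at 147.7371° = (-0.845607,0.533806)
center distance |VC| = r/sin(θ/2) = 7.705775/sin(58.0617°) = 9.080383
C = V + |VC|·bis = (-35.6070,17.7210)
T_A = V + ((C−V)·d_A)·d_A = V + 4.8036·d_A = (-27.9013,17.6774)
T_B = V + ((C−V)·d_B)·d_B = V + 4.8036·d_B = (-32.2533,10.7833)
sweep = 180° − θ = 63.8767°

center=(-35.6070,17.7210) T_A=(-27.9013,17.6774) T_B=(-32.2533,10.7833) sweep=63.8767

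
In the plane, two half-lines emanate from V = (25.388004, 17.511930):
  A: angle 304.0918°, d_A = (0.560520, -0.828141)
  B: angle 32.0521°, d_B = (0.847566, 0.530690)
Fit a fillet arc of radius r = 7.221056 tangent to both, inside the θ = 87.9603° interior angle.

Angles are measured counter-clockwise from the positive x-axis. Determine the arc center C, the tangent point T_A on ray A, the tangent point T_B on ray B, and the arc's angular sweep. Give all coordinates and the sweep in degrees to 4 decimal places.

bisector direction at 348.0720° = (0.978408,-0.206683)
center distance |VC| = r/sin(θ/2) = 7.221056/sin(43.9802°) = 10.398850
C = V + |VC|·bis = (35.5623,15.3627)
T_A = V + ((C−V)·d_A)·d_A = V + 7.4828·d_A = (29.5823,11.3151)
T_B = V + ((C−V)·d_B)·d_B = V + 7.4828·d_B = (31.7302,21.4830)
sweep = 180° − θ = 92.0397°

center=(35.5623,15.3627) T_A=(29.5823,11.3151) T_B=(31.7302,21.4830) sweep=92.0397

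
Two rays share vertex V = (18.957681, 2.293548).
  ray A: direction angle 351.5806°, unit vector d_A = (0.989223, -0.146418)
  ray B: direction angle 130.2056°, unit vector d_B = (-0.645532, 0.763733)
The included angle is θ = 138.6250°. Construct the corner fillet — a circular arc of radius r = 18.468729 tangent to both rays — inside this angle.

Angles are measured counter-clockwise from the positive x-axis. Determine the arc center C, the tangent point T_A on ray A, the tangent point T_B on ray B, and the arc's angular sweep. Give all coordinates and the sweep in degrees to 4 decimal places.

bisector direction at 60.8931° = (0.486441,0.873714)
center distance |VC| = r/sin(θ/2) = 18.468729/sin(69.3125°) = 19.741648
C = V + |VC|·bis = (28.5608,19.5421)
T_A = V + ((C−V)·d_A)·d_A = V + 6.9741·d_A = (25.8567,1.2724)
T_B = V + ((C−V)·d_B)·d_B = V + 6.9741·d_B = (14.4556,7.6199)
sweep = 180° − θ = 41.3750°

center=(28.5608,19.5421) T_A=(25.8567,1.2724) T_B=(14.4556,7.6199) sweep=41.3750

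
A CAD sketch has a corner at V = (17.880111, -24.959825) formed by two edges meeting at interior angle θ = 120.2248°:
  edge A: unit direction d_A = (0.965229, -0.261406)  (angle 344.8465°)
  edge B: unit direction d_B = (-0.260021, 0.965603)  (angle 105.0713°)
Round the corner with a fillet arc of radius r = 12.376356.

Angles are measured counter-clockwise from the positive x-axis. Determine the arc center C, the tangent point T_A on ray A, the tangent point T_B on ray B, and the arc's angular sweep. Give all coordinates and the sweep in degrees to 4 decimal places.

bisector direction at 44.9589° = (0.707614,0.706599)
center distance |VC| = r/sin(θ/2) = 12.376356/sin(60.1124°) = 14.274844
C = V + |VC|·bis = (27.9812,-14.8732)
T_A = V + ((C−V)·d_A)·d_A = V + 7.1132·d_A = (24.7459,-26.8192)
T_B = V + ((C−V)·d_B)·d_B = V + 7.1132·d_B = (16.0305,-18.0913)
sweep = 180° − θ = 59.7752°

center=(27.9812,-14.8732) T_A=(24.7459,-26.8192) T_B=(16.0305,-18.0913) sweep=59.7752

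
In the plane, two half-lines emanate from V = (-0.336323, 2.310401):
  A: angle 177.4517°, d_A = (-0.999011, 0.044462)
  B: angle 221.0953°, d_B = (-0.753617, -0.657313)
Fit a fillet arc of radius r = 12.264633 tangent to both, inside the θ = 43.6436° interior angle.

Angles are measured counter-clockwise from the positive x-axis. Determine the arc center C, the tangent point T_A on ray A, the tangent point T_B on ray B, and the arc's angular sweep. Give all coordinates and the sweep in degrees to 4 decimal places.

center=(-31.4813,-8.5802) T_A=(-30.9360,3.6723) T_B=(-23.4196,-17.8231) sweep=136.3564

bisector direction at 199.2735° = (-0.943954,-0.330078)
center distance |VC| = r/sin(θ/2) = 12.264633/sin(21.8218°) = 32.994182
C = V + |VC|·bis = (-31.4813,-8.5802)
T_A = V + ((C−V)·d_A)·d_A = V + 30.6300·d_A = (-30.9360,3.6723)
T_B = V + ((C−V)·d_B)·d_B = V + 30.6300·d_B = (-23.4196,-17.8231)
sweep = 180° − θ = 136.3564°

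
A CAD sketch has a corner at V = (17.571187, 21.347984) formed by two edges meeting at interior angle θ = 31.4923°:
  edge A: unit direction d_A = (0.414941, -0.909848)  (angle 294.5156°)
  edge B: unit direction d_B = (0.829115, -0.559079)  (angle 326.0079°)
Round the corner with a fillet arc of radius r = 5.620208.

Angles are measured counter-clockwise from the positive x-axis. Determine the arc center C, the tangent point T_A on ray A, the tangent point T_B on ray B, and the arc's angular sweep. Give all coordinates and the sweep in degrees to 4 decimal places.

center=(30.9557,5.5441) T_A=(25.8422,3.2121) T_B=(34.0978,10.2039) sweep=148.5077

bisector direction at 310.2618° = (0.646280,-0.763100)
center distance |VC| = r/sin(θ/2) = 5.620208/sin(15.7462°) = 20.710058
C = V + |VC|·bis = (30.9557,5.5441)
T_A = V + ((C−V)·d_A)·d_A = V + 19.9329·d_A = (25.8422,3.2121)
T_B = V + ((C−V)·d_B)·d_B = V + 19.9329·d_B = (34.0978,10.2039)
sweep = 180° − θ = 148.5077°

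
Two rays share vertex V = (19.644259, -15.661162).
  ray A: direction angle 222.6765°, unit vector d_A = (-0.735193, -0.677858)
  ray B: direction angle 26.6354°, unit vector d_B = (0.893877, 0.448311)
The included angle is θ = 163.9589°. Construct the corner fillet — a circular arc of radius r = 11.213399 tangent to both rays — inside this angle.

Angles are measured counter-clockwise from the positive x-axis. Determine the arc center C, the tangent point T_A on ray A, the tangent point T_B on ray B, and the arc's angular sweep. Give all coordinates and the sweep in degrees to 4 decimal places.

center=(26.0837,-24.9762) T_A=(18.4826,-16.7322) T_B=(21.0566,-14.9528) sweep=16.0411

bisector direction at 304.6560° = (0.568647,-0.822581)
center distance |VC| = r/sin(θ/2) = 11.213399/sin(81.9794°) = 11.324171
C = V + |VC|·bis = (26.0837,-24.9762)
T_A = V + ((C−V)·d_A)·d_A = V + 1.5800·d_A = (18.4826,-16.7322)
T_B = V + ((C−V)·d_B)·d_B = V + 1.5800·d_B = (21.0566,-14.9528)
sweep = 180° − θ = 16.0411°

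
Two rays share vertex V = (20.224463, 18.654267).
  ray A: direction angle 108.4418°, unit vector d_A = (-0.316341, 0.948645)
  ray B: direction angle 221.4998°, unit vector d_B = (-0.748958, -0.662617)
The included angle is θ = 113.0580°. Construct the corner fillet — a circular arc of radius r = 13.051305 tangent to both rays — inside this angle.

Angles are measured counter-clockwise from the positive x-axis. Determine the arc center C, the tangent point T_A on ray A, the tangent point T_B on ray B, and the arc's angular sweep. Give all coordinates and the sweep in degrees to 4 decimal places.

bisector direction at 164.9708° = (-0.965794,0.259311)
center distance |VC| = r/sin(θ/2) = 13.051305/sin(56.5290°) = 15.645950
C = V + |VC|·bis = (5.1137,22.7114)
T_A = V + ((C−V)·d_A)·d_A = V + 8.6290·d_A = (17.4948,26.8401)
T_B = V + ((C−V)·d_B)·d_B = V + 8.6290·d_B = (13.7617,12.9366)
sweep = 180° − θ = 66.9420°

center=(5.1137,22.7114) T_A=(17.4948,26.8401) T_B=(13.7617,12.9366) sweep=66.9420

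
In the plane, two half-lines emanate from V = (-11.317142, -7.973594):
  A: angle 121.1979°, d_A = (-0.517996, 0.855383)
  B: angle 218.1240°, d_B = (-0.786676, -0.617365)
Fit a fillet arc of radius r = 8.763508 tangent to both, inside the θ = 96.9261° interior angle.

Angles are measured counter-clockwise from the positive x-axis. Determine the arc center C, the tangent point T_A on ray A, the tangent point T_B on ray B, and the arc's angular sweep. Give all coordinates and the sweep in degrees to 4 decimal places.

bisector direction at 169.6610° = (-0.983763,0.179473)
center distance |VC| = r/sin(θ/2) = 8.763508/sin(48.4631°) = 11.707652
C = V + |VC|·bis = (-22.8347,-5.8724)
T_A = V + ((C−V)·d_A)·d_A = V + 7.7634·d_A = (-15.3385,-1.3329)
T_B = V + ((C−V)·d_B)·d_B = V + 7.7634·d_B = (-17.4244,-12.7664)
sweep = 180° − θ = 83.0739°

center=(-22.8347,-5.8724) T_A=(-15.3385,-1.3329) T_B=(-17.4244,-12.7664) sweep=83.0739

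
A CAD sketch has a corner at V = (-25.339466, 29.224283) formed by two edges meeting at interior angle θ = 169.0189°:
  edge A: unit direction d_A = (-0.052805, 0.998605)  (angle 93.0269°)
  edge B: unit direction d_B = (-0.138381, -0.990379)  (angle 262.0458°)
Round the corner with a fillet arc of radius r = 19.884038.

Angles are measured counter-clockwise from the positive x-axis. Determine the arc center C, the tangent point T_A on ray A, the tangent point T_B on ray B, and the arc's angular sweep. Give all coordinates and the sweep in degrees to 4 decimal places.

bisector direction at 177.5363° = (-0.999076,0.042986)
center distance |VC| = r/sin(θ/2) = 19.884038/sin(84.5095°) = 19.975687
C = V + |VC|·bis = (-45.2967,30.0829)
T_A = V + ((C−V)·d_A)·d_A = V + 1.9113·d_A = (-25.4404,31.1329)
T_B = V + ((C−V)·d_B)·d_B = V + 1.9113·d_B = (-25.6040,27.3314)
sweep = 180° − θ = 10.9811°

center=(-45.2967,30.0829) T_A=(-25.4404,31.1329) T_B=(-25.6040,27.3314) sweep=10.9811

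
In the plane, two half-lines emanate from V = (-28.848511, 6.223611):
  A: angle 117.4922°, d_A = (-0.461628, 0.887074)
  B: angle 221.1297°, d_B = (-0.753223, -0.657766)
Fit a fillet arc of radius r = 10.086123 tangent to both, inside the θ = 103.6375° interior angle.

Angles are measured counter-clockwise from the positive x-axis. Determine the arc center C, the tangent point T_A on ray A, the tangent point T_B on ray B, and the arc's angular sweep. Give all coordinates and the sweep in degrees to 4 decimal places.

bisector direction at 169.3109° = (-0.982648,0.185479)
center distance |VC| = r/sin(θ/2) = 10.086123/sin(51.8188°) = 12.831251
C = V + |VC|·bis = (-41.4571,8.6035)
T_A = V + ((C−V)·d_A)·d_A = V + 7.9317·d_A = (-32.5100,13.2596)
T_B = V + ((C−V)·d_B)·d_B = V + 7.9317·d_B = (-34.8228,1.0064)
sweep = 180° − θ = 76.3625°

center=(-41.4571,8.6035) T_A=(-32.5100,13.2596) T_B=(-34.8228,1.0064) sweep=76.3625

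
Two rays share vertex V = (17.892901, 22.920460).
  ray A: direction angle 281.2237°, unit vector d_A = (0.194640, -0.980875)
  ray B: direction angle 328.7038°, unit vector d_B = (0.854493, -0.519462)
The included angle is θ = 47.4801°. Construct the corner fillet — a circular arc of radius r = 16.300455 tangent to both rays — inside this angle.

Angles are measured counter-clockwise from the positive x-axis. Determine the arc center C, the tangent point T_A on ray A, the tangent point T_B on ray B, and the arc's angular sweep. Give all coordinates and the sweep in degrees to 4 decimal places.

bisector direction at 304.9638° = (0.573058,-0.819515)
center distance |VC| = r/sin(θ/2) = 16.300455/sin(23.7401°) = 40.489200
C = V + |VC|·bis = (41.0956,-10.2610)
T_A = V + ((C−V)·d_A)·d_A = V + 37.0631·d_A = (25.1069,-13.4338)
T_B = V + ((C−V)·d_B)·d_B = V + 37.0631·d_B = (49.5630,3.6676)
sweep = 180° − θ = 132.5199°

center=(41.0956,-10.2610) T_A=(25.1069,-13.4338) T_B=(49.5630,3.6676) sweep=132.5199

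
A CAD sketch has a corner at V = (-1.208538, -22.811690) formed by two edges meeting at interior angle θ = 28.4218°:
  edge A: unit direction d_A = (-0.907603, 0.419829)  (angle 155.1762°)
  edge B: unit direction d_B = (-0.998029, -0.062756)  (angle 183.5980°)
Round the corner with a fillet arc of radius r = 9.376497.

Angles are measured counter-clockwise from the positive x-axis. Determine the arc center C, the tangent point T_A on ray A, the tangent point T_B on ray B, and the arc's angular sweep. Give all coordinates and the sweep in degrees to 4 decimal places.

bisector direction at 169.3871° = (-0.982894,0.184173)
center distance |VC| = r/sin(θ/2) = 9.376497/sin(14.2109°) = 38.194745
C = V + |VC|·bis = (-38.7499,-15.7773)
T_A = V + ((C−V)·d_A)·d_A = V + 37.0259·d_A = (-34.8134,-7.2671)
T_B = V + ((C−V)·d_B)·d_B = V + 37.0259·d_B = (-38.1615,-25.1353)
sweep = 180° − θ = 151.5782°

center=(-38.7499,-15.7773) T_A=(-34.8134,-7.2671) T_B=(-38.1615,-25.1353) sweep=151.5782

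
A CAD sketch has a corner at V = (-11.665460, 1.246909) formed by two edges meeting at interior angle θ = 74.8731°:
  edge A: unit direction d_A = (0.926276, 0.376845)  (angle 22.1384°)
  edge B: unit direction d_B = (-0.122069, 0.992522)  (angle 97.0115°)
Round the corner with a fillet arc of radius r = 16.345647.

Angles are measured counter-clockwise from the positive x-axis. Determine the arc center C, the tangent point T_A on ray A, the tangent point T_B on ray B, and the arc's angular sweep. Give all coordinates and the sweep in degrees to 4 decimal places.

center=(1.9517,24.4335) T_A=(8.1114,9.2929) T_B=(-14.2717,22.4382) sweep=105.1269

bisector direction at 59.5749° = (0.506411,0.862292)
center distance |VC| = r/sin(θ/2) = 16.345647/sin(37.4365°) = 26.889485
C = V + |VC|·bis = (1.9517,24.4335)
T_A = V + ((C−V)·d_A)·d_A = V + 21.3510·d_A = (8.1114,9.2929)
T_B = V + ((C−V)·d_B)·d_B = V + 21.3510·d_B = (-14.2717,22.4382)
sweep = 180° − θ = 105.1269°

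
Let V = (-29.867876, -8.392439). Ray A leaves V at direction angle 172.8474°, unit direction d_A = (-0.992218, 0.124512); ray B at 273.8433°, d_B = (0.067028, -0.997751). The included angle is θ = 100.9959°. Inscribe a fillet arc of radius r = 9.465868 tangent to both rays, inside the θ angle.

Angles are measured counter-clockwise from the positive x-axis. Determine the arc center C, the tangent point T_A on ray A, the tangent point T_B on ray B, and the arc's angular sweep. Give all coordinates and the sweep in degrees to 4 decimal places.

center=(-38.7894,-16.8130) T_A=(-37.6108,-7.4208) T_B=(-29.3448,-16.1785) sweep=79.0041

bisector direction at 223.3453° = (-0.727230,-0.686394)
center distance |VC| = r/sin(θ/2) = 9.465868/sin(50.4980°) = 12.267814
C = V + |VC|·bis = (-38.7894,-16.8130)
T_A = V + ((C−V)·d_A)·d_A = V + 7.8036·d_A = (-37.6108,-7.4208)
T_B = V + ((C−V)·d_B)·d_B = V + 7.8036·d_B = (-29.3448,-16.1785)
sweep = 180° − θ = 79.0041°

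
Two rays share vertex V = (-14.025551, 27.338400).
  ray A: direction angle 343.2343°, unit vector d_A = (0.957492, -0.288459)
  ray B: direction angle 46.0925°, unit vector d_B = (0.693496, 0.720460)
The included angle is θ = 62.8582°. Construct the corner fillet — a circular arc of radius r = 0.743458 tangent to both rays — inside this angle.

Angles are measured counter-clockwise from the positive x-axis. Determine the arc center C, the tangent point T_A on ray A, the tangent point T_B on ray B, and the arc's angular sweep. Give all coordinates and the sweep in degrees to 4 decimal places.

center=(-12.6462,27.6993) T_A=(-12.8607,26.9875) T_B=(-13.1819,28.2149) sweep=117.1418

bisector direction at 14.6634° = (0.967430,0.253140)
center distance |VC| = r/sin(θ/2) = 0.743458/sin(31.4291°) = 1.425770
C = V + |VC|·bis = (-12.6462,27.6993)
T_A = V + ((C−V)·d_A)·d_A = V + 1.2166·d_A = (-12.8607,26.9875)
T_B = V + ((C−V)·d_B)·d_B = V + 1.2166·d_B = (-13.1819,28.2149)
sweep = 180° − θ = 117.1418°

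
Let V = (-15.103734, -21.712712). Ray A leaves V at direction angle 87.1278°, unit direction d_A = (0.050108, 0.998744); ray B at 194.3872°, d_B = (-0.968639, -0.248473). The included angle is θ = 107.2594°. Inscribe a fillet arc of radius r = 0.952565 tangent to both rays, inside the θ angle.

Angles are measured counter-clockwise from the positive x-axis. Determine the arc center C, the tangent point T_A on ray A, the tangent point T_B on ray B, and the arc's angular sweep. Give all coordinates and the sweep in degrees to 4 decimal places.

bisector direction at 140.7575° = (-0.774475,0.632604)
center distance |VC| = r/sin(θ/2) = 0.952565/sin(53.6297°) = 1.183015
C = V + |VC|·bis = (-16.0199,-20.9643)
T_A = V + ((C−V)·d_A)·d_A = V + 0.7015·d_A = (-15.0686,-21.0121)
T_B = V + ((C−V)·d_B)·d_B = V + 0.7015·d_B = (-15.7833,-21.8870)
sweep = 180° − θ = 72.7406°

center=(-16.0199,-20.9643) T_A=(-15.0686,-21.0121) T_B=(-15.7833,-21.8870) sweep=72.7406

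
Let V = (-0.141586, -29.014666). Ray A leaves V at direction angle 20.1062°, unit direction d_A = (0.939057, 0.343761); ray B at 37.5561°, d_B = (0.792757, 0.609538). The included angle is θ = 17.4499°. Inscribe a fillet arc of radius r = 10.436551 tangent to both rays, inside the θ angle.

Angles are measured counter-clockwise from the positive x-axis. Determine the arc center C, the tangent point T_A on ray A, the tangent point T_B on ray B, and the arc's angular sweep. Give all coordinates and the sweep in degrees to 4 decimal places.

bisector direction at 28.8312° = (0.876045,0.482230)
center distance |VC| = r/sin(θ/2) = 10.436551/sin(8.7249°) = 68.801270
C = V + |VC|·bis = (60.1314,4.1634)
T_A = V + ((C−V)·d_A)·d_A = V + 68.0051·d_A = (63.7191,-5.6371)
T_B = V + ((C−V)·d_B)·d_B = V + 68.0051·d_B = (53.7699,12.4370)
sweep = 180° − θ = 162.5501°

center=(60.1314,4.1634) T_A=(63.7191,-5.6371) T_B=(53.7699,12.4370) sweep=162.5501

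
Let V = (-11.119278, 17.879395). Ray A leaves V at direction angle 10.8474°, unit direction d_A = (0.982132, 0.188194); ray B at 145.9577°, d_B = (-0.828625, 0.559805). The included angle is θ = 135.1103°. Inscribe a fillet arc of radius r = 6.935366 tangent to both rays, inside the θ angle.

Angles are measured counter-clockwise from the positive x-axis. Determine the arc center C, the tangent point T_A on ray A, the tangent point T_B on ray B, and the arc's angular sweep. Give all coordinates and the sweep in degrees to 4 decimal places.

center=(-9.6108,25.2300) T_A=(-8.3056,18.4186) T_B=(-13.4932,19.4832) sweep=44.8897

bisector direction at 78.4026° = (0.201034,0.979584)
center distance |VC| = r/sin(θ/2) = 6.935366/sin(67.5551°) = 7.503798
C = V + |VC|·bis = (-9.6108,25.2300)
T_A = V + ((C−V)·d_A)·d_A = V + 2.8649·d_A = (-8.3056,18.4186)
T_B = V + ((C−V)·d_B)·d_B = V + 2.8649·d_B = (-13.4932,19.4832)
sweep = 180° − θ = 44.8897°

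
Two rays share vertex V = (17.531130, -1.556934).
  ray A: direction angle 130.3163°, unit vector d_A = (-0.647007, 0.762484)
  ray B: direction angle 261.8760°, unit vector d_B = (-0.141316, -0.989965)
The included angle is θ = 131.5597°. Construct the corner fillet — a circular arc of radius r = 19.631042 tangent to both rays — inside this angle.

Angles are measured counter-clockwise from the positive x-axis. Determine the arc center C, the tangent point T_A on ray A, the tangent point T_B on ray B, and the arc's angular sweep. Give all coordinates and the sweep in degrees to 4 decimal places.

bisector direction at 196.0961° = (-0.960798,-0.277250)
center distance |VC| = r/sin(θ/2) = 19.631042/sin(65.7798°) = 21.525834
C = V + |VC|·bis = (-3.1508,-7.5250)
T_A = V + ((C−V)·d_A)·d_A = V + 8.8308·d_A = (11.8175,5.1764)
T_B = V + ((C−V)·d_B)·d_B = V + 8.8308·d_B = (16.2832,-10.2992)
sweep = 180° − θ = 48.4403°

center=(-3.1508,-7.5250) T_A=(11.8175,5.1764) T_B=(16.2832,-10.2992) sweep=48.4403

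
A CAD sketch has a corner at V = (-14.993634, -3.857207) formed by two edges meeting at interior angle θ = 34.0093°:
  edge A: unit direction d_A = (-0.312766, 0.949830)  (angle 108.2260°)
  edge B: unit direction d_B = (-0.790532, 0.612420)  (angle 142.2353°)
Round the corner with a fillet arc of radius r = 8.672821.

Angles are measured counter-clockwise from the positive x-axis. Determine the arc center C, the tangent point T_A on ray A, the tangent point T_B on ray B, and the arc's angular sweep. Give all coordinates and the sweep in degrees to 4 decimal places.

bisector direction at 125.2306° = (-0.576869,0.816836)
center distance |VC| = r/sin(θ/2) = 8.672821/sin(17.0047°) = 29.655809
C = V + |VC|·bis = (-32.1012,20.3667)
T_A = V + ((C−V)·d_A)·d_A = V + 28.3593·d_A = (-23.8635,23.0793)
T_B = V + ((C−V)·d_B)·d_B = V + 28.3593·d_B = (-37.4126,13.5106)
sweep = 180° − θ = 145.9907°

center=(-32.1012,20.3667) T_A=(-23.8635,23.0793) T_B=(-37.4126,13.5106) sweep=145.9907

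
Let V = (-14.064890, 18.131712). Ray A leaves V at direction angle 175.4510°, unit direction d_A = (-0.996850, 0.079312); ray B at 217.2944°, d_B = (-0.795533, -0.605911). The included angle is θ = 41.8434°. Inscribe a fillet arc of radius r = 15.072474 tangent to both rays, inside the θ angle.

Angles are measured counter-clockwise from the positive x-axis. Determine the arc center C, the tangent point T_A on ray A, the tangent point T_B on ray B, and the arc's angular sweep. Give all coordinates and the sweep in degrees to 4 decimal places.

center=(-54.5622,6.2337) T_A=(-53.3668,21.2587) T_B=(-45.4296,-5.7570) sweep=138.1566

bisector direction at 196.3727° = (-0.959448,-0.281884)
center distance |VC| = r/sin(θ/2) = 15.072474/sin(20.9217°) = 42.208962
C = V + |VC|·bis = (-54.5622,6.2337)
T_A = V + ((C−V)·d_A)·d_A = V + 39.4261·d_A = (-53.3668,21.2587)
T_B = V + ((C−V)·d_B)·d_B = V + 39.4261·d_B = (-45.4296,-5.7570)
sweep = 180° − θ = 138.1566°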